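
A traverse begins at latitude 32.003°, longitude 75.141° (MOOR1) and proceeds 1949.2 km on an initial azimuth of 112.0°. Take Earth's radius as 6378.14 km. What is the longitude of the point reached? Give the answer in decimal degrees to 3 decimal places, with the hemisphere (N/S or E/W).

92.949°E

δ = d/R = 1949.2/6378.14 = 0.305606 rad
φ₂ = arcsin(sin φ₁ cos δ + cos φ₁ sin δ cos θ)
   = arcsin(0.52996·0.95366 + 0.84802·0.30087·-0.37461) = 24.19407°
λ₂ = λ₁ + atan2(sin θ sin δ cos φ₁, cos δ − sin φ₁ sin φ₂) = 92.94887°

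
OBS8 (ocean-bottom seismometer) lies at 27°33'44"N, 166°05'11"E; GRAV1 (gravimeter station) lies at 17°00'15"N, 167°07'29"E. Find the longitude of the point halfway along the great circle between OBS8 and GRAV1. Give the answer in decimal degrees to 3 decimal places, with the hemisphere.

166.625°E

OBS8: φ = +27.56222°, λ = +166.08639°
GRAV1: φ = +17.00417°, λ = +167.12472°
Bx = cos φ₂ cos Δλ = 0.956126,  By = cos φ₂ sin Δλ = 0.017329
φₘ = atan2(sin φ₁ + sin φ₂, √((cos φ₁ + Bx)² + By²)) = 22.28402°
λₘ = λ₁ + atan2(By, cos φ₁ + Bx) = 166.62521°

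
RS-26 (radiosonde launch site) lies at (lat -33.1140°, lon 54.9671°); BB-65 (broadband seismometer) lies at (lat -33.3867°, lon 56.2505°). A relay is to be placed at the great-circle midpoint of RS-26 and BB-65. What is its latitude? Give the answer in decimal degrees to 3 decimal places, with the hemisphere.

Bx = cos φ₂ cos Δλ = 0.834766,  By = cos φ₂ sin Δλ = 0.018702
φₘ = atan2(sin φ₁ + sin φ₂, √((cos φ₁ + Bx)² + By²)) = -33.25200°
λₘ = λ₁ + atan2(By, cos φ₁ + Bx) = 55.60780°

33.252°S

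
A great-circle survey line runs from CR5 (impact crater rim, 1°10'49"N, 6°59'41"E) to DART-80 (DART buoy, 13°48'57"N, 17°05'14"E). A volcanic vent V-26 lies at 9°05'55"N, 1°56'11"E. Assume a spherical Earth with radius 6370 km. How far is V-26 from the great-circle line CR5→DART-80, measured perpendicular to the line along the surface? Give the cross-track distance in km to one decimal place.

980.5 km

CR5: φ = +1.18028°, λ = +6.99472°
DART-80: φ = +13.81583°, λ = +17.08722°
V-26: φ = +9.09861°, λ = +1.93639°
δ₁₃ = central angle CR5→V-26 = 0.163763 rad  (haversine)
θ₁₃ = bearing CR5→V-26 = 327.723°,  θ₁₂ = bearing CR5→DART-80 = 37.841°
dₓₜ = R·arcsin(sin δ₁₃ · sin(θ₁₃ − θ₁₂)) = 6370·arcsin(0.16303·sin(289.883°)) = -980.478 km
|dₓₜ| = 980.478 km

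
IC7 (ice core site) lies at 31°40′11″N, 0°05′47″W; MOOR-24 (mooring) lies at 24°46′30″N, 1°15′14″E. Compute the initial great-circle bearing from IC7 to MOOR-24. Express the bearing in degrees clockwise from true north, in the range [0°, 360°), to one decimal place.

IC7: φ = +31.66972°, λ = -0.09639°
MOOR-24: φ = +24.77500°, λ = +1.25389°
Δλ = 1.3503°
y = sin Δλ · cos φ₂ = 0.021396
x = cos φ₁ sin φ₂ − sin φ₁ cos φ₂ cos Δλ = -0.119913
θ = atan2(y, x) = 169.8833° → 169.8833° (mod 360°)

169.9°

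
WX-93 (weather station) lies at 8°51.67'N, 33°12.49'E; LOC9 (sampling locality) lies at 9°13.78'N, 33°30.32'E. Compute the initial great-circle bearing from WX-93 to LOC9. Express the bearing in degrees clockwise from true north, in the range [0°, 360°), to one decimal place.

WX-93: φ = +8.86117°, λ = +33.20817°
LOC9: φ = +9.22967°, λ = +33.50533°
Δλ = 0.2972°
y = sin Δλ · cos φ₂ = 0.005119
x = cos φ₁ sin φ₂ − sin φ₁ cos φ₂ cos Δλ = 0.006434
θ = atan2(y, x) = 38.5103° → 38.5103° (mod 360°)

38.5°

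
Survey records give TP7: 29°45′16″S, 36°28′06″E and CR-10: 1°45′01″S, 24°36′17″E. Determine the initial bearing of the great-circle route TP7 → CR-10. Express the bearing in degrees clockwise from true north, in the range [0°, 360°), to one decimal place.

335.9°

TP7: φ = -29.75444°, λ = +36.46833°
CR-10: φ = -1.75028°, λ = +24.60472°
Δλ = -11.8636°
y = sin Δλ · cos φ₂ = -0.205487
x = cos φ₁ sin φ₂ − sin φ₁ cos φ₂ cos Δλ = 0.458940
θ = atan2(y, x) = -24.1201° → 335.8799° (mod 360°)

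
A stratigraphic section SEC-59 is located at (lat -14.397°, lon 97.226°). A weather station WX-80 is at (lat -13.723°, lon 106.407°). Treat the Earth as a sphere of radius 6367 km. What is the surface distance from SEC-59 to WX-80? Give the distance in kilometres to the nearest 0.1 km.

992.4 km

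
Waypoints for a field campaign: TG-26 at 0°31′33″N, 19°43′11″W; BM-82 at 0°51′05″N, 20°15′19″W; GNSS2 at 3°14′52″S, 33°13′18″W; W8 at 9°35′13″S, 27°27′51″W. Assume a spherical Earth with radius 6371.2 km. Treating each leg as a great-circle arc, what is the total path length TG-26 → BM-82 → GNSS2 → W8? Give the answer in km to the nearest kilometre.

TG-26: φ = +0.52583°, λ = -19.71972°
BM-82: φ = +0.85139°, λ = -20.25528°
GNSS2: φ = -3.24778°, λ = -33.22167°
W8: φ = -9.58694°, λ = -27.46417°
TG-26→BM-82: c = 0.010938 rad, d = 69.69 km
BM-82→GNSS2: c = 0.237252 rad, d = 1511.58 km
GNSS2→W8: c = 0.149003 rad, d = 949.33 km
Total = 69.69 + 1511.58 + 949.33 = 2530.60 km

2531 km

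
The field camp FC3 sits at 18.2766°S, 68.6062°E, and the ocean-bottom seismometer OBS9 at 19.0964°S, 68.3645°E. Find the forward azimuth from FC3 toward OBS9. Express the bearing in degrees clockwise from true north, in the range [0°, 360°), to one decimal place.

195.6°

Δλ = -0.2417°
y = sin Δλ · cos φ₂ = -0.003986
x = cos φ₁ sin φ₂ − sin φ₁ cos φ₂ cos Δλ = -0.014310
θ = atan2(y, x) = -164.4342° → 195.5658° (mod 360°)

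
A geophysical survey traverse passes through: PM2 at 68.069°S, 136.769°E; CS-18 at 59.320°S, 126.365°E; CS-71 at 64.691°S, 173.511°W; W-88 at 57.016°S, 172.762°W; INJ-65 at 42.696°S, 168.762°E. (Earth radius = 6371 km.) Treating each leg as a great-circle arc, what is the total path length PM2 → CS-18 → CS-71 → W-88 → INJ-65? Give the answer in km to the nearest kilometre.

7078 km

PM2→CS-18: c = 0.172079 rad, d = 1096.31 km
CS-18→CS-71: c = 0.481857 rad, d = 3069.91 km
CS-71→W-88: c = 0.134103 rad, d = 854.37 km
W-88→INJ-65: c = 0.322941 rad, d = 2057.46 km
Total = 1096.31 + 3069.91 + 854.37 + 2057.46 = 7078.05 km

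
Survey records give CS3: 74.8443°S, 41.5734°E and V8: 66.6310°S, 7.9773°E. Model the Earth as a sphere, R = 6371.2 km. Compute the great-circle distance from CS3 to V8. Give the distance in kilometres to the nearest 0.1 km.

Δφ = 8.2133°,  Δλ = -33.5961°
a = sin²(Δφ/2) + cos φ₁ cos φ₂ sin²(Δλ/2) = 0.013790
c = 2·arcsin(√a) = 0.235402 rad = 13.4875°
d = R·c = 6371.2 × 0.235402 = 1499.8 km

1499.8 km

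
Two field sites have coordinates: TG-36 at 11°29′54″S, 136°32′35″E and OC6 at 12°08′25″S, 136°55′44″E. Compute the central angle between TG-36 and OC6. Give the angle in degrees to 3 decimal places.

TG-36: φ = -11.49833°, λ = +136.54306°
OC6: φ = -12.14028°, λ = +136.92889°
Δφ = -0.6419°,  Δλ = 0.3858°
a = sin²(Δφ/2) + cos φ₁ cos φ₂ sin²(Δλ/2) = 0.000042
c = 2·arcsin(√a) = 0.012999 rad = 0.7448°

0.745°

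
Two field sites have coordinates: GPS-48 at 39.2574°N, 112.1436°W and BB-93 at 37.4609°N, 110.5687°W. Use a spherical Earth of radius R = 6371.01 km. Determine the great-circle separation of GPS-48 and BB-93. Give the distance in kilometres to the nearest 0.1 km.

242.4 km

Δφ = -1.7965°,  Δλ = 1.5749°
a = sin²(Δφ/2) + cos φ₁ cos φ₂ sin²(Δλ/2) = 0.000362
c = 2·arcsin(√a) = 0.038047 rad = 2.1799°
d = R·c = 6371.01 × 0.038047 = 242.4 km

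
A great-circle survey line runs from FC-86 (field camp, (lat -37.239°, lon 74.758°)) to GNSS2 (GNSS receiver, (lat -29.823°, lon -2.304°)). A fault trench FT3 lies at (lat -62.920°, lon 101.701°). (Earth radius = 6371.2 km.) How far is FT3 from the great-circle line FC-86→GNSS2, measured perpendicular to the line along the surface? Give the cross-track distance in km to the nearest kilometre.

δ₁₃ = central angle FC-86→FT3 = 0.531825 rad  (haversine)
θ₁₃ = bearing FC-86→FT3 = 155.999°,  θ₁₂ = bearing FC-86→GNSS2 = 251.777°
dₓₜ = R·arcsin(sin δ₁₃ · sin(θ₁₃ − θ₁₂)) = 6371.2·arcsin(0.50711·sin(-95.778°)) = -3369.338 km
|dₓₜ| = 3369.338 km

3369 km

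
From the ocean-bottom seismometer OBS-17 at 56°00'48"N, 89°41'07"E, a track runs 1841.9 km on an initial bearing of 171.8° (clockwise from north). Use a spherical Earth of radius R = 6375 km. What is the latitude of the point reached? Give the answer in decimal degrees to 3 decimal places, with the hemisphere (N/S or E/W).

OBS-17: φ = +56.01333°, λ = +89.68528°
δ = d/R = 1841.9/6375 = 0.288925 rad
φ₂ = arcsin(sin φ₁ cos δ + cos φ₁ sin δ cos θ)
   = arcsin(0.82917·0.95855 + 0.55900·0.28492·-0.98978) = 39.58007°
λ₂ = λ₁ + atan2(sin θ sin δ cos φ₁, cos δ − sin φ₁ sin φ₂) = 92.70769°

39.580°N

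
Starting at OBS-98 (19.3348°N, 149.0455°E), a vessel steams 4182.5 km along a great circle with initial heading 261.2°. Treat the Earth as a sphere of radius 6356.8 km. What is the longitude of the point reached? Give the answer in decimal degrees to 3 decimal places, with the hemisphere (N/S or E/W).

111.193°E

δ = d/R = 4182.5/6356.8 = 0.657957 rad
φ₂ = arcsin(sin φ₁ cos δ + cos φ₁ sin δ cos θ)
   = arcsin(0.33109·0.79124 + 0.94360·0.61150·-0.15299) = 10.00278°
λ₂ = λ₁ + atan2(sin θ sin δ cos φ₁, cos δ − sin φ₁ sin φ₂) = 111.19301°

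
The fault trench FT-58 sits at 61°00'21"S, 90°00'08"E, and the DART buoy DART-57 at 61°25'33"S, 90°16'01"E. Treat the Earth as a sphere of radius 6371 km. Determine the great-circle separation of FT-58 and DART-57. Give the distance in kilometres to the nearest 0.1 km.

48.8 km

FT-58: φ = -61.00583°, λ = +90.00222°
DART-57: φ = -61.42583°, λ = +90.26694°
Δφ = -0.4200°,  Δλ = 0.2647°
a = sin²(Δφ/2) + cos φ₁ cos φ₂ sin²(Δλ/2) = 0.000015
c = 2·arcsin(√a) = 0.007661 rad = 0.4389°
d = R·c = 6371 × 0.007661 = 48.8 km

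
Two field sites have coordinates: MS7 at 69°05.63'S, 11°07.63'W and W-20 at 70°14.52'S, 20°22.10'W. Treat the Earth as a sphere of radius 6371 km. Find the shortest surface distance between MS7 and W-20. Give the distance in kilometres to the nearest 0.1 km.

378.7 km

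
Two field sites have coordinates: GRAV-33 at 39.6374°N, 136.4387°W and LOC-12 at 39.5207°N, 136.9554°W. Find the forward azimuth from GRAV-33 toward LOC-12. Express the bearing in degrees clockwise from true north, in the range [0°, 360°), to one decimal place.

Δλ = -0.5167°
y = sin Δλ · cos φ₂ = -0.006956
x = cos φ₁ sin φ₂ − sin φ₁ cos φ₂ cos Δλ = -0.002017
θ = atan2(y, x) = -106.1678° → 253.8322° (mod 360°)

253.8°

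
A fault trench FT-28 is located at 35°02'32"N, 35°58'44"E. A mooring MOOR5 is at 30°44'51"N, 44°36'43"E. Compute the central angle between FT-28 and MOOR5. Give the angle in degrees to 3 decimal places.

8.421°

FT-28: φ = +35.04222°, λ = +35.97889°
MOOR5: φ = +30.74750°, λ = +44.61194°
Δφ = -4.2947°,  Δλ = 8.6331°
a = sin²(Δφ/2) + cos φ₁ cos φ₂ sin²(Δλ/2) = 0.005390
c = 2·arcsin(√a) = 0.146967 rad = 8.4206°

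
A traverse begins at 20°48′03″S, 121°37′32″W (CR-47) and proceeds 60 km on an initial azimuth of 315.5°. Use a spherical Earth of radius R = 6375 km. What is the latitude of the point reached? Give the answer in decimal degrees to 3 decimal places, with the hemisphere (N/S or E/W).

CR-47: φ = -20.80083°, λ = -121.62556°
δ = d/R = 60/6375 = 0.009412 rad
φ₂ = arcsin(sin φ₁ cos δ + cos φ₁ sin δ cos θ)
   = arcsin(-0.35512·0.99996 + 0.93482·0.00941·0.71325) = -20.41574°
λ₂ = λ₁ + atan2(sin θ sin δ cos φ₁, cos δ − sin φ₁ sin φ₂) = -122.02885°

20.416°S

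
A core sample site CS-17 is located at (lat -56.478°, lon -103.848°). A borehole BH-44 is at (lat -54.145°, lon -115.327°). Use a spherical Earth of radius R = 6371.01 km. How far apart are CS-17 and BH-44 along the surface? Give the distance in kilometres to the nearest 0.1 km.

770.2 km

Δφ = 2.3330°,  Δλ = -11.4790°
a = sin²(Δφ/2) + cos φ₁ cos φ₂ sin²(Δλ/2) = 0.003650
c = 2·arcsin(√a) = 0.120897 rad = 6.9269°
d = R·c = 6371.01 × 0.120897 = 770.2 km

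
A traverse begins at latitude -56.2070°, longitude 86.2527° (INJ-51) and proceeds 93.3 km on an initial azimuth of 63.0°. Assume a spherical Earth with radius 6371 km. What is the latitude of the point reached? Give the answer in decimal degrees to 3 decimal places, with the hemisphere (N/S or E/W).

55.819°S

δ = d/R = 93.3/6371 = 0.014644 rad
φ₂ = arcsin(sin φ₁ cos δ + cos φ₁ sin δ cos θ)
   = arcsin(-0.83105·0.99989 + 0.55619·0.01464·0.45399) = -55.81887°
λ₂ = λ₁ + atan2(sin θ sin δ cos φ₁, cos δ − sin φ₁ sin φ₂) = 87.58349°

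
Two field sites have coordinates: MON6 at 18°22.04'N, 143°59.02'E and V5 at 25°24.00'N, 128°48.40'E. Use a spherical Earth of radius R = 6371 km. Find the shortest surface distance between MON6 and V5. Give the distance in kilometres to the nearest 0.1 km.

1748.5 km

MON6: φ = +18.36733°, λ = +143.98367°
V5: φ = +25.40000°, λ = +128.80667°
Δφ = 7.0327°,  Δλ = -15.1770°
a = sin²(Δφ/2) + cos φ₁ cos φ₂ sin²(Δλ/2) = 0.018713
c = 2·arcsin(√a) = 0.274449 rad = 15.7247°
d = R·c = 6371 × 0.274449 = 1748.5 km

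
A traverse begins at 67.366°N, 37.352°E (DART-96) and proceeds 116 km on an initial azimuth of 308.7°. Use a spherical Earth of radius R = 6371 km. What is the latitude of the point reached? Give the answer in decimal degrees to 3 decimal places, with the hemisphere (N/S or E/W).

68.004°N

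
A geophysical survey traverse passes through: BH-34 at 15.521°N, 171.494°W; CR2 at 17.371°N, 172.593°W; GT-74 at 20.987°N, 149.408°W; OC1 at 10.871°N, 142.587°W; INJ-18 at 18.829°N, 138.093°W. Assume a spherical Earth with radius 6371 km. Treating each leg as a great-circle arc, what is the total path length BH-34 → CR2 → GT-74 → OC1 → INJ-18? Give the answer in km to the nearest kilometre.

5050 km

BH-34→CR2: c = 0.037161 rad, d = 236.75 km
CR2→GT-74: c = 0.387003 rad, d = 2465.60 km
GT-74→OC1: c = 0.210319 rad, d = 1339.94 km
OC1→INJ-18: c = 0.158202 rad, d = 1007.91 km
Total = 236.75 + 2465.60 + 1339.94 + 1007.91 = 5050.20 km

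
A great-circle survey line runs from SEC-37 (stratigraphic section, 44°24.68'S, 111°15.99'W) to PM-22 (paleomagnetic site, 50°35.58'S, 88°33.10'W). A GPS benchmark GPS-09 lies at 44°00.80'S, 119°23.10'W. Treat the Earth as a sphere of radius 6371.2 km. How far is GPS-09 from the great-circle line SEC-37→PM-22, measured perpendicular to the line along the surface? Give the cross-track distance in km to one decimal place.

314.2 km

SEC-37: φ = -44.41133°, λ = -111.26650°
PM-22: φ = -50.59300°, λ = -88.55167°
GPS-09: φ = -44.01333°, λ = -119.38500°
δ₁₃ = central angle SEC-37→GPS-09 = 0.101756 rad  (haversine)
θ₁₃ = bearing SEC-37→GPS-09 = 271.073°,  θ₁₂ = bearing SEC-37→PM-22 = 120.107°
dₓₜ = R·arcsin(sin δ₁₃ · sin(θ₁₃ − θ₁₂)) = 6371.2·arcsin(0.10158·sin(150.966°)) = 314.225 km
|dₓₜ| = 314.225 km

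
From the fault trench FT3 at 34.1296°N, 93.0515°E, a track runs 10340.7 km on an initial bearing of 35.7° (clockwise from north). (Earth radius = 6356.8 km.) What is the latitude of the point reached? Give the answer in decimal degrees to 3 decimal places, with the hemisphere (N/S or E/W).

39.778°N

δ = d/R = 10340.7/6356.8 = 1.626715 rad
φ₂ = arcsin(sin φ₁ cos δ + cos φ₁ sin δ cos θ)
   = arcsin(0.56107·-0.05589 + 0.82777·0.99844·0.81208) = 39.77770°
λ₂ = λ₁ + atan2(sin θ sin δ cos φ₁, cos δ − sin φ₁ sin φ₂) = -136.24600°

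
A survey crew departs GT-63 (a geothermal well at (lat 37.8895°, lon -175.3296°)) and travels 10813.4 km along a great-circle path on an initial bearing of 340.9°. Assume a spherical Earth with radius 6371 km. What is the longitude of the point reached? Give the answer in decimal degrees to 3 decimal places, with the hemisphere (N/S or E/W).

30.345°E

δ = d/R = 10813.4/6371 = 1.697285 rad
φ₂ = arcsin(sin φ₁ cos δ + cos φ₁ sin δ cos θ)
   = arcsin(0.61414·-0.12615 + 0.78920·0.99201·0.94495) = 41.47691°
λ₂ = λ₁ + atan2(sin θ sin δ cos φ₁, cos δ − sin φ₁ sin φ₂) = 30.34465°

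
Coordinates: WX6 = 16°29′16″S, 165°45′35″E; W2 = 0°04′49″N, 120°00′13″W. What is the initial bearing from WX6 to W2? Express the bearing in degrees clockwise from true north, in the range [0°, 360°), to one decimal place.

85.3°

WX6: φ = -16.48778°, λ = +165.75972°
W2: φ = +0.08028°, λ = -120.00361°
Δλ = 74.2367°
y = sin Δλ · cos φ₂ = 0.962391
x = cos φ₁ sin φ₂ − sin φ₁ cos φ₂ cos Δλ = 0.078445
θ = atan2(y, x) = 85.3401° → 85.3401° (mod 360°)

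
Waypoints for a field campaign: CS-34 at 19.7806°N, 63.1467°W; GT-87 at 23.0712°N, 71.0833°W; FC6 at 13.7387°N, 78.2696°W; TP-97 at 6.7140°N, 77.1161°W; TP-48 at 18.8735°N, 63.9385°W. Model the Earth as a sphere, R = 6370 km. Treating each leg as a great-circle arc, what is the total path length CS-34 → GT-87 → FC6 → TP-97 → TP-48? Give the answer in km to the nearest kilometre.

CS-34→GT-87: c = 0.141122 rad, d = 898.95 km
GT-87→FC6: c = 0.201619 rad, d = 1284.31 km
FC6→TP-97: c = 0.124192 rad, d = 791.11 km
TP-97→TP-48: c = 0.308402 rad, d = 1964.52 km
Total = 898.95 + 1284.31 + 791.11 + 1964.52 = 4938.89 km

4939 km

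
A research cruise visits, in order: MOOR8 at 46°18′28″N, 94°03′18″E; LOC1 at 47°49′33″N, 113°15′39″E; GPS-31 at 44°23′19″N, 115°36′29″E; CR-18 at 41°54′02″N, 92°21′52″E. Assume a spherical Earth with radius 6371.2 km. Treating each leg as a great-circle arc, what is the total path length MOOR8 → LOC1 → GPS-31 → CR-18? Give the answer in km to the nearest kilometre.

3783 km

MOOR8: φ = +46.30778°, λ = +94.05500°
LOC1: φ = +47.82583°, λ = +113.26083°
GPS-31: φ = +44.38861°, λ = +115.60806°
CR-18: φ = +41.90056°, λ = +92.36444°
MOOR8→LOC1: c = 0.229254 rad, d = 1460.62 km
LOC1→GPS-31: c = 0.066367 rad, d = 422.84 km
GPS-31→CR-18: c = 0.298133 rad, d = 1899.46 km
Total = 1460.62 + 422.84 + 1899.46 = 3782.92 km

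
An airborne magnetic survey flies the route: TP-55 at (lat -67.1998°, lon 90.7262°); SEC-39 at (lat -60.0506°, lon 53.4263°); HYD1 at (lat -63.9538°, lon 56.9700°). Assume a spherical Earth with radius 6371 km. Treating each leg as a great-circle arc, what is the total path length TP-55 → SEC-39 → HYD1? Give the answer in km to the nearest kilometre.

2440 km

TP-55→SEC-39: c = 0.308937 rad, d = 1968.24 km
SEC-39→HYD1: c = 0.074026 rad, d = 471.62 km
Total = 1968.24 + 471.62 = 2439.86 km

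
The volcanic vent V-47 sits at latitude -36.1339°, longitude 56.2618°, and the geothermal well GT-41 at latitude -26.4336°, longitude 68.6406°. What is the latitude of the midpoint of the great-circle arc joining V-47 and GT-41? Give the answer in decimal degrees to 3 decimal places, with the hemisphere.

31.432°S

Bx = cos φ₂ cos Δλ = 0.874633,  By = cos φ₂ sin Δλ = 0.191961
φₘ = atan2(sin φ₁ + sin φ₂, √((cos φ₁ + Bx)² + By²)) = -31.43220°
λₘ = λ₁ + atan2(By, cos φ₁ + Bx) = 62.77156°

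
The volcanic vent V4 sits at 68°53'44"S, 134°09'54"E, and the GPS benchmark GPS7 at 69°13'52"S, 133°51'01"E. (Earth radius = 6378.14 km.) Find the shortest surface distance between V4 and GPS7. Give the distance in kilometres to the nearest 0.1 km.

V4: φ = -68.89556°, λ = +134.16500°
GPS7: φ = -69.23111°, λ = +133.85028°
Δφ = -0.3356°,  Δλ = -0.3147°
a = sin²(Δφ/2) + cos φ₁ cos φ₂ sin²(Δλ/2) = 0.000010
c = 2·arcsin(√a) = 0.006177 rad = 0.3539°
d = R·c = 6378.14 × 0.006177 = 39.4 km

39.4 km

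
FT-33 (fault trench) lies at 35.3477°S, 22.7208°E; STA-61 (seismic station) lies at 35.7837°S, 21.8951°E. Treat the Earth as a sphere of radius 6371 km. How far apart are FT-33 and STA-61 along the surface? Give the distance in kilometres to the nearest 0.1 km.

Δφ = -0.4360°,  Δλ = -0.8257°
a = sin²(Δφ/2) + cos φ₁ cos φ₂ sin²(Δλ/2) = 0.000049
c = 2·arcsin(√a) = 0.013976 rad = 0.8008°
d = R·c = 6371 × 0.013976 = 89.0 km

89.0 km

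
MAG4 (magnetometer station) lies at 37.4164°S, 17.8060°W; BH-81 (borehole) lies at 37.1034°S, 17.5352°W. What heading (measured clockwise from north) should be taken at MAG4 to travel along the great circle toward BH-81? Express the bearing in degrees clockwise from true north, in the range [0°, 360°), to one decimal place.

Δλ = 0.2708°
y = sin Δλ · cos φ₂ = 0.003769
x = cos φ₁ sin φ₂ − sin φ₁ cos φ₂ cos Δλ = 0.005457
θ = atan2(y, x) = 34.6330° → 34.6330° (mod 360°)

34.6°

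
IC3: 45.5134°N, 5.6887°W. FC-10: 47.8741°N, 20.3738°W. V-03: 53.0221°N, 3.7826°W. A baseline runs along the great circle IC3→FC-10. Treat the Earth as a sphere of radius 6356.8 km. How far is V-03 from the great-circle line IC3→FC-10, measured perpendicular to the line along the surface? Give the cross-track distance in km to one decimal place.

δ₁₃ = central angle IC3→V-03 = 0.132824 rad  (haversine)
θ₁₃ = bearing IC3→V-03 = 8.689°,  θ₁₂ = bearing IC3→FC-10 = 288.478°
dₓₜ = R·arcsin(sin δ₁₃ · sin(θ₁₃ − θ₁₂)) = 6356.8·arcsin(0.13243·sin(-279.789°)) = 831.974 km
|dₓₜ| = 831.974 km

832.0 km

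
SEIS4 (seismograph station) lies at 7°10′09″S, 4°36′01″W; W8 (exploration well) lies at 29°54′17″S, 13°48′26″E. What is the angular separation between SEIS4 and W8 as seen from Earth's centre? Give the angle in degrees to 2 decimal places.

28.56°

SEIS4: φ = -7.16917°, λ = -4.60028°
W8: φ = -29.90472°, λ = +13.80722°
Δφ = -22.7356°,  Δλ = 18.4075°
a = sin²(Δφ/2) + cos φ₁ cos φ₂ sin²(Δλ/2) = 0.060854
c = 2·arcsin(√a) = 0.498518 rad = 28.5630°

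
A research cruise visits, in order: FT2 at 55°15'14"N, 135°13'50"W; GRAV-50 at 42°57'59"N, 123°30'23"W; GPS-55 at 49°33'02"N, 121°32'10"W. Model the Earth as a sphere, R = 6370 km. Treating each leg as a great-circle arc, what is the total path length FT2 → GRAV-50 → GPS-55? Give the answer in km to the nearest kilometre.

FT2: φ = +55.25389°, λ = -135.23056°
GRAV-50: φ = +42.96639°, λ = -123.50639°
GPS-55: φ = +49.55056°, λ = -121.53611°
FT2→GRAV-50: c = 0.252099 rad, d = 1605.87 km
GRAV-50→GPS-55: c = 0.117338 rad, d = 747.44 km
Total = 1605.87 + 747.44 = 2353.31 km

2353 km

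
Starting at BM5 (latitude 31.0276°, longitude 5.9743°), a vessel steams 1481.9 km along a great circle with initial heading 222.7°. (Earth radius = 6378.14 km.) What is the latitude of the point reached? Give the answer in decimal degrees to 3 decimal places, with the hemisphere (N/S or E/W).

δ = d/R = 1481.9/6378.14 = 0.232340 rad
φ₂ = arcsin(sin φ₁ cos δ + cos φ₁ sin δ cos θ)
   = arcsin(0.51545·0.97313 + 0.85692·0.23026·-0.73491) = 20.89120°
λ₂ = λ₁ + atan2(sin θ sin δ cos φ₁, cos δ − sin φ₁ sin φ₂) = -3.64715°

20.891°N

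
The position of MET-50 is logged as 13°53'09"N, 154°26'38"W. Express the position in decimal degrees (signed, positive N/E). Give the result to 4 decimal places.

lat: 13.8858° N → +13.8858°
lon: 154.4439° W → -154.4439°

+13.8858°, -154.4439°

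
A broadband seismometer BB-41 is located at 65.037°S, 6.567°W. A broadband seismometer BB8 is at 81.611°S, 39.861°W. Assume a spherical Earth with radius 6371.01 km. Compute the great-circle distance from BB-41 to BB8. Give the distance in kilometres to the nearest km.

2057 km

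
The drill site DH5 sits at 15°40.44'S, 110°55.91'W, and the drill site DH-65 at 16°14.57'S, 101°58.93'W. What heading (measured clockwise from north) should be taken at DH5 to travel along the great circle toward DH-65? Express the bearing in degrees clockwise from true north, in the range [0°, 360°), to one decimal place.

95.0°

DH5: φ = -15.67400°, λ = -110.93183°
DH-65: φ = -16.24283°, λ = -101.98217°
Δλ = 8.9497°
y = sin Δλ · cos φ₂ = 0.149357
x = cos φ₁ sin φ₂ − sin φ₁ cos φ₂ cos Δλ = -0.013086
θ = atan2(y, x) = 95.0071° → 95.0071° (mod 360°)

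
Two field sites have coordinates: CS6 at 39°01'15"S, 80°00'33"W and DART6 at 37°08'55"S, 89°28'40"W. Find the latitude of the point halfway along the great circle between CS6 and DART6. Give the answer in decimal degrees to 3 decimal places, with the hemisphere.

CS6: φ = -39.02083°, λ = -80.00917°
DART6: φ = -37.14861°, λ = -89.47778°
Bx = cos φ₂ cos Δλ = 0.786212,  By = cos φ₂ sin Δλ = -0.131124
φₘ = atan2(sin φ₁ + sin φ₂, √((cos φ₁ + Bx)² + By²)) = -38.17982°
λₘ = λ₁ + atan2(By, cos φ₁ + Bx) = -84.80423°

38.180°S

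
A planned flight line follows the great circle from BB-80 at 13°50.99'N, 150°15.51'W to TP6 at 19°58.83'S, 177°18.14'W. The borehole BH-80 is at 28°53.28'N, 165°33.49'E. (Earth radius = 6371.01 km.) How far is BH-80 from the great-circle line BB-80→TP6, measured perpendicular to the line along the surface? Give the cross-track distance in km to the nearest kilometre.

4724 km

BB-80: φ = +13.84983°, λ = -150.25850°
TP6: φ = -19.98050°, λ = -177.30233°
BH-80: φ = +28.88800°, λ = +165.55817°
δ₁₃ = central angle BB-80→BH-80 = 0.759372 rad  (haversine)
θ₁₃ = bearing BB-80→BH-80 = 297.580°,  θ₁₂ = bearing BB-80→TP6 = 218.764°
dₓₜ = R·arcsin(sin δ₁₃ · sin(θ₁₃ − θ₁₂)) = 6371.01·arcsin(0.68847·sin(78.816°)) = 4724.074 km
|dₓₜ| = 4724.074 km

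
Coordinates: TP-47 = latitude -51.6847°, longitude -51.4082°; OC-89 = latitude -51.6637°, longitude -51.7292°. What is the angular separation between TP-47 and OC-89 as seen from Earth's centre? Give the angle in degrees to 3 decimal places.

Δφ = 0.0210°,  Δλ = -0.3210°
a = sin²(Δφ/2) + cos φ₁ cos φ₂ sin²(Δλ/2) = 0.000003
c = 2·arcsin(√a) = 0.003494 rad = 0.2002°

0.200°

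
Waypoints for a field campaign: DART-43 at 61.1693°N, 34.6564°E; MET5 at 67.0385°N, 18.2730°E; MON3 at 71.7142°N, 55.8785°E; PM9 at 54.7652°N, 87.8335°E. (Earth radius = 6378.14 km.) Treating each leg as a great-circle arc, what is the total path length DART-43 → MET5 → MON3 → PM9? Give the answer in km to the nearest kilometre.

DART-43→MET5: c = 0.160676 rad, d = 1024.81 km
MET5→MON3: c = 0.240408 rad, d = 1533.35 km
MON3→PM9: c = 0.378732 rad, d = 2415.60 km
Total = 1024.81 + 1533.35 + 2415.60 = 4973.77 km

4974 km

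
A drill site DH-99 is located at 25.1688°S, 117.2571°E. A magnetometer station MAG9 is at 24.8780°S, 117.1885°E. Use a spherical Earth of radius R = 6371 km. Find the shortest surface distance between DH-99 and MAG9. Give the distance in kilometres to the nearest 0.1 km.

Δφ = 0.2908°,  Δλ = -0.0686°
a = sin²(Δφ/2) + cos φ₁ cos φ₂ sin²(Δλ/2) = 0.000007
c = 2·arcsin(√a) = 0.005190 rad = 0.2974°
d = R·c = 6371 × 0.005190 = 33.1 km

33.1 km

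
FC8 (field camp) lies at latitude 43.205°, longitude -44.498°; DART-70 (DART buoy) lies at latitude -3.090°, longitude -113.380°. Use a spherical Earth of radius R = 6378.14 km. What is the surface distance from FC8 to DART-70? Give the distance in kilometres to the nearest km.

8569 km

Δφ = -46.2950°,  Δλ = -68.8820°
a = sin²(Δφ/2) + cos φ₁ cos φ₂ sin²(Δλ/2) = 0.387333
c = 2·arcsin(√a) = 1.343511 rad = 76.9775°
d = R·c = 6378.14 × 1.343511 = 8569.1 km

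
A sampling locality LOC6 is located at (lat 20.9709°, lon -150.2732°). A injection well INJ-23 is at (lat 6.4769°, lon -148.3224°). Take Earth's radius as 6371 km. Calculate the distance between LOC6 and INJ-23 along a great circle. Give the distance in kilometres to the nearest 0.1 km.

Δφ = -14.4940°,  Δλ = 1.9508°
a = sin²(Δφ/2) + cos φ₁ cos φ₂ sin²(Δλ/2) = 0.016182
c = 2·arcsin(√a) = 0.255108 rad = 14.6166°
d = R·c = 6371 × 0.255108 = 1625.3 km

1625.3 km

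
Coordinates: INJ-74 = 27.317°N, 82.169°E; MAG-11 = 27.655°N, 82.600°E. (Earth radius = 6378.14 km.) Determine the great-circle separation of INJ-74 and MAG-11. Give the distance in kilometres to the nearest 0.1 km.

56.8 km

Δφ = 0.3380°,  Δλ = 0.4310°
a = sin²(Δφ/2) + cos φ₁ cos φ₂ sin²(Δλ/2) = 0.000020
c = 2·arcsin(√a) = 0.008907 rad = 0.5103°
d = R·c = 6378.14 × 0.008907 = 56.8 km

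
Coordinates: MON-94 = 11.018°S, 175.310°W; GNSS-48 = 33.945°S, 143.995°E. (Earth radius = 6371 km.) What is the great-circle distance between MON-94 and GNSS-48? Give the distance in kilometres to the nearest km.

4849 km

Δφ = -22.9270°,  Δλ = -40.6950°
a = sin²(Δφ/2) + cos φ₁ cos φ₂ sin²(Δλ/2) = 0.137949
c = 2·arcsin(√a) = 0.761066 rad = 43.6059°
d = R·c = 6371 × 0.761066 = 4848.8 km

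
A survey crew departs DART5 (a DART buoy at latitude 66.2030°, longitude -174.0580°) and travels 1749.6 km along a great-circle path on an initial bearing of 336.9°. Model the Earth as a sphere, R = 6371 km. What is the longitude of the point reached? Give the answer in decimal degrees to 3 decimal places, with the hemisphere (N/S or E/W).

δ = d/R = 1749.6/6371 = 0.274619 rad
φ₂ = arcsin(sin φ₁ cos δ + cos φ₁ sin δ cos θ)
   = arcsin(0.91498·0.96253 + 0.40350·0.27118·0.91982) = 78.91486°
λ₂ = λ₁ + atan2(sin θ sin δ cos φ₁, cos δ − sin φ₁ sin φ₂) = 152.34379°

152.344°E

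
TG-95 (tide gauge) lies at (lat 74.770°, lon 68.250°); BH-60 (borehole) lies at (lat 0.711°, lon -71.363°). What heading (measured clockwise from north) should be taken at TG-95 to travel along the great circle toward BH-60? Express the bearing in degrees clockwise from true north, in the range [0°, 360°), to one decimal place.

Δλ = -139.6130°
y = sin Δλ · cos φ₂ = -0.647897
x = cos φ₁ sin φ₂ − sin φ₁ cos φ₂ cos Δλ = 0.738137
θ = atan2(y, x) = -41.2749° → 318.7251° (mod 360°)

318.7°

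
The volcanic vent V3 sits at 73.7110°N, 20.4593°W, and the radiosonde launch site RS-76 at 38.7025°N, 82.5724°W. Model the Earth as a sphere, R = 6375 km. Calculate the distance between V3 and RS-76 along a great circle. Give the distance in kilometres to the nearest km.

5048 km

Δφ = -35.0085°,  Δλ = -62.1131°
a = sin²(Δφ/2) + cos φ₁ cos φ₂ sin²(Δλ/2) = 0.148721
c = 2·arcsin(√a) = 0.791810 rad = 45.3674°
d = R·c = 6375 × 0.791810 = 5047.8 km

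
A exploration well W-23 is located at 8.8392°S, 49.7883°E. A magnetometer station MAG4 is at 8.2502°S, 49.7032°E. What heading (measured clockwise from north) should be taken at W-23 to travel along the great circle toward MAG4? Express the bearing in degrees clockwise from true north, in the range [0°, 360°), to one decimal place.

Δλ = -0.0851°
y = sin Δλ · cos φ₂ = -0.001470
x = cos φ₁ sin φ₂ − sin φ₁ cos φ₂ cos Δλ = 0.010280
θ = atan2(y, x) = -8.1377° → 351.8623° (mod 360°)

351.9°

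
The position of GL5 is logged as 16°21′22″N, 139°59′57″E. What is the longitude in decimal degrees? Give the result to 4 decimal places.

139.9992°E

139° + 59′/60 + 57″/3600 = 139 + 0.98333 + 0.01583 = 139.9992°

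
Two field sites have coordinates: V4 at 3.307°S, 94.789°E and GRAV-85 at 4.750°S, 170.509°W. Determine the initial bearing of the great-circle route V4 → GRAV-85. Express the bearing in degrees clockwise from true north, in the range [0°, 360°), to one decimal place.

95.0°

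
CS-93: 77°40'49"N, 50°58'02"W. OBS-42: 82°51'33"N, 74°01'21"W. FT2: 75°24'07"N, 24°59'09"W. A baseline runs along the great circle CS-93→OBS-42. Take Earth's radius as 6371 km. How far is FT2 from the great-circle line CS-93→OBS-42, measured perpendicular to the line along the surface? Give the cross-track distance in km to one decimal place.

CS-93: φ = +77.68028°, λ = -50.96722°
OBS-42: φ = +82.85917°, λ = -74.02250°
FT2: φ = +75.40194°, λ = -24.98583°
δ₁₃ = central angle CS-93→FT2 = 0.111640 rad  (haversine)
θ₁₃ = bearing CS-93→FT2 = 97.670°,  θ₁₂ = bearing CS-93→OBS-42 = 334.035°
dₓₜ = R·arcsin(sin δ₁₃ · sin(θ₁₃ − θ₁₂)) = 6371·arcsin(0.11141·sin(-236.365°)) = 591.805 km
|dₓₜ| = 591.805 km

591.8 km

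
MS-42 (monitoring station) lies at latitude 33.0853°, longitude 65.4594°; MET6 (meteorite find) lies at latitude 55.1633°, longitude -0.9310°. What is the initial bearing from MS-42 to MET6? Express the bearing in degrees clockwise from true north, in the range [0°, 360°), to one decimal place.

317.1°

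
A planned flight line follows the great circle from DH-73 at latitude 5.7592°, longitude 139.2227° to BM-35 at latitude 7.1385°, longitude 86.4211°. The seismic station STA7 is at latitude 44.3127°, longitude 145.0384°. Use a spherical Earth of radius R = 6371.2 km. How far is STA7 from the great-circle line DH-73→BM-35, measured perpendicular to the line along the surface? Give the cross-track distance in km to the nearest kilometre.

4321 km

δ₁₃ = central angle DH-73→STA7 = 0.678743 rad  (haversine)
θ₁₃ = bearing DH-73→STA7 = 6.632°,  θ₁₂ = bearing DH-73→BM-35 = 274.589°
dₓₜ = R·arcsin(sin δ₁₃ · sin(θ₁₃ − θ₁₂)) = 6371.2·arcsin(0.62782·sin(-267.958°)) = 4321.146 km
|dₓₜ| = 4321.146 km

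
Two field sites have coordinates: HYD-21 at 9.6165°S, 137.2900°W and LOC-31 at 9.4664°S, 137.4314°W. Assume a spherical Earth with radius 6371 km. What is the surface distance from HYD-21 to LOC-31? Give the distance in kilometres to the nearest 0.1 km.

22.8 km

Δφ = 0.1501°,  Δλ = -0.1414°
a = sin²(Δφ/2) + cos φ₁ cos φ₂ sin²(Δλ/2) = 0.000003
c = 2·arcsin(√a) = 0.003576 rad = 0.2049°
d = R·c = 6371 × 0.003576 = 22.8 km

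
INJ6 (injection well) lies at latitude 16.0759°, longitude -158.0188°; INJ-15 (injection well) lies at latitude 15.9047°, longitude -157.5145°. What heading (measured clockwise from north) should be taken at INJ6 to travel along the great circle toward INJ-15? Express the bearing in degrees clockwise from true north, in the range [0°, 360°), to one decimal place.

109.4°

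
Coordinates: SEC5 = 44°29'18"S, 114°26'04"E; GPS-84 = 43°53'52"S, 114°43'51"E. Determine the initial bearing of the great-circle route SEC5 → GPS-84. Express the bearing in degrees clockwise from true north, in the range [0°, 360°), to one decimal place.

SEC5: φ = -44.48833°, λ = +114.43444°
GPS-84: φ = -43.89778°, λ = +114.73083°
Δλ = 0.2964°
y = sin Δλ · cos φ₂ = 0.003728
x = cos φ₁ sin φ₂ − sin φ₁ cos φ₂ cos Δλ = 0.010300
θ = atan2(y, x) = 19.8945° → 19.8945° (mod 360°)

19.9°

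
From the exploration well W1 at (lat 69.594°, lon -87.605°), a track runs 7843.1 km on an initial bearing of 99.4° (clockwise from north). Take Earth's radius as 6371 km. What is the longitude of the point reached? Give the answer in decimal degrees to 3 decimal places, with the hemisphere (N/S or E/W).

δ = d/R = 7843.1/6371 = 1.231063 rad
φ₂ = arcsin(sin φ₁ cos δ + cos φ₁ sin δ cos θ)
   = arcsin(0.93725·0.33324 + 0.34867·0.94284·-0.16333) = 14.98890°
λ₂ = λ₁ + atan2(sin θ sin δ cos φ₁, cos δ − sin φ₁ sin φ₂) = -13.25098°

13.251°W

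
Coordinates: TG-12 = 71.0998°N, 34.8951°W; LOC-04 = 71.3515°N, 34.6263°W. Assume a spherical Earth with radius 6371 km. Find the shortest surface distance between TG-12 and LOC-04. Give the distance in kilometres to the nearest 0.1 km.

29.6 km

Δφ = 0.2517°,  Δλ = 0.2688°
a = sin²(Δφ/2) + cos φ₁ cos φ₂ sin²(Δλ/2) = 0.000005
c = 2·arcsin(√a) = 0.004645 rad = 0.2662°
d = R·c = 6371 × 0.004645 = 29.6 km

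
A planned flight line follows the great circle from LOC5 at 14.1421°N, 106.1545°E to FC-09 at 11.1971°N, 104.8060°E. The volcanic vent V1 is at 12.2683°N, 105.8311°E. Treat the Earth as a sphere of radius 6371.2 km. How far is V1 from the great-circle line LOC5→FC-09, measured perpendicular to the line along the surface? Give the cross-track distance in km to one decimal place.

δ₁₃ = central angle LOC5→V1 = 0.033162 rad  (haversine)
θ₁₃ = bearing LOC5→V1 = 189.576°,  θ₁₂ = bearing LOC5→FC-09 = 204.224°
dₓₜ = R·arcsin(sin δ₁₃ · sin(θ₁₃ − θ₁₂)) = 6371.2·arcsin(0.03316·sin(-14.648°)) = -53.421 km
|dₓₜ| = 53.421 km

53.4 km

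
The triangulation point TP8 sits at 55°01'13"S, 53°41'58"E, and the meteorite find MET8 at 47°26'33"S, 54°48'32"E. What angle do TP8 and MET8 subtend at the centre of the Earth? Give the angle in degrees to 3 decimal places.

TP8: φ = -55.02028°, λ = +53.69944°
MET8: φ = -47.44250°, λ = +54.80889°
Δφ = 7.5778°,  Δλ = 1.1094°
a = sin²(Δφ/2) + cos φ₁ cos φ₂ sin²(Δλ/2) = 0.004403
c = 2·arcsin(√a) = 0.132807 rad = 7.6093°

7.609°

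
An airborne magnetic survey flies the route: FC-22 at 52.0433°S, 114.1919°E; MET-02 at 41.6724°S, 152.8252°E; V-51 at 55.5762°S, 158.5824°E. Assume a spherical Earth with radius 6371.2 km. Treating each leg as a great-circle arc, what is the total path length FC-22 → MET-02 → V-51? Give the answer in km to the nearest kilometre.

4713 km

FC-22→MET-02: c = 0.488323 rad, d = 3111.21 km
MET-02→V-51: c = 0.251378 rad, d = 1601.58 km
Total = 3111.21 + 1601.58 = 4712.79 km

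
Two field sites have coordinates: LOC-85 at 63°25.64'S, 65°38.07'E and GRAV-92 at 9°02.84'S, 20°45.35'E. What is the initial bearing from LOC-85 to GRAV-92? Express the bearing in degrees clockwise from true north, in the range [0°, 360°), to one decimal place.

308.6°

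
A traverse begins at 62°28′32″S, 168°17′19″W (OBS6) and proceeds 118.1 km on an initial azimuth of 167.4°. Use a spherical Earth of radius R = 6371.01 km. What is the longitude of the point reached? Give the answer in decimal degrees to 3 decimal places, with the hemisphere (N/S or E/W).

167.769°W

OBS6: φ = -62.47556°, λ = -168.28861°
δ = d/R = 118.1/6371.01 = 0.018537 rad
φ₂ = arcsin(sin φ₁ cos δ + cos φ₁ sin δ cos θ)
   = arcsin(-0.88681·0.99983 + 0.46213·0.01854·-0.97592) = -63.51114°
λ₂ = λ₁ + atan2(sin θ sin δ cos φ₁, cos δ − sin φ₁ sin φ₂) = -167.76918°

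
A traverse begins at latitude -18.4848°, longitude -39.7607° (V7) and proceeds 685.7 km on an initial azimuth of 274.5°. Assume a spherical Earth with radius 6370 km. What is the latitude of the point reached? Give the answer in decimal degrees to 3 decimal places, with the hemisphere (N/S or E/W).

17.892°S

δ = d/R = 685.7/6370 = 0.107645 rad
φ₂ = arcsin(sin φ₁ cos δ + cos φ₁ sin δ cos θ)
   = arcsin(-0.31705·0.99421 + 0.94841·0.10744·0.07846) = -17.89198°
λ₂ = λ₁ + atan2(sin θ sin δ cos φ₁, cos δ − sin φ₁ sin φ₂) = -46.22300°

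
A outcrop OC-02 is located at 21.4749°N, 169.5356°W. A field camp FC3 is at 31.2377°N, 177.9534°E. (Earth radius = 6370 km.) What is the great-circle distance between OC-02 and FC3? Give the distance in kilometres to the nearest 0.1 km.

Δφ = 9.7628°,  Δλ = -12.5110°
a = sin²(Δφ/2) + cos φ₁ cos φ₂ sin²(Δλ/2) = 0.016688
c = 2·arcsin(√a) = 0.259086 rad = 14.8445°
d = R·c = 6370 × 0.259086 = 1650.4 km

1650.4 km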